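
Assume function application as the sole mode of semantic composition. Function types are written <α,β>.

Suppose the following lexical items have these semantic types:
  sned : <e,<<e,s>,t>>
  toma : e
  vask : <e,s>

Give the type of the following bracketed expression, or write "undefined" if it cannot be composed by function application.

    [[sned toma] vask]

t

[sned toma]: sned is <e,<<e,s>,t>>, toma is e; result <<e,s>,t>.
[[sned toma] vask]: [sned toma] is <<e,s>,t>, vask is <e,s>; result t.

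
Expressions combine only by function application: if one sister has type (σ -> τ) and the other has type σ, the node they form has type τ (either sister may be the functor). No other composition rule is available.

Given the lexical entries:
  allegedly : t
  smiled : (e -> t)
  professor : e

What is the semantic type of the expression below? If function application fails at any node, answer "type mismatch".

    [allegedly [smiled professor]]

[smiled professor]: functor smiled : (e -> t), argument professor : e; result t.
[allegedly [smiled professor]]: t and t cannot combine by function application — type clash.

type mismatch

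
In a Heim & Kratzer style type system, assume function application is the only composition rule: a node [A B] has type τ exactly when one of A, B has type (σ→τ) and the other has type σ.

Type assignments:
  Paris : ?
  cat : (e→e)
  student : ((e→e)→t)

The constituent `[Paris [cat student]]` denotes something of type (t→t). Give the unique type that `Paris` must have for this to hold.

For [Paris [cat student]] to have type (t→t) with [cat student] of type t, Paris must be the function: Paris : (t→(t→t)).

(t→(t→t))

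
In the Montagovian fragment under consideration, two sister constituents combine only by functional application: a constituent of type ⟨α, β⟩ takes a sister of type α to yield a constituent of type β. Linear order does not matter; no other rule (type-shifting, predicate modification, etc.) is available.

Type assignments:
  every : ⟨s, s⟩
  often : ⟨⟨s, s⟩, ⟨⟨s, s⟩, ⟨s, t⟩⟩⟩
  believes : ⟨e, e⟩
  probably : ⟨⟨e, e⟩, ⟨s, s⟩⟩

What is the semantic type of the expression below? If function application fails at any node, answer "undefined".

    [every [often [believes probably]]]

⟨s, t⟩

[believes probably]: ⟨⟨e, e⟩, ⟨s, s⟩⟩ applied to ⟨e, e⟩ yields ⟨s, s⟩.
[often [believes probably]]: ⟨⟨s, s⟩, ⟨⟨s, s⟩, ⟨s, t⟩⟩⟩ applied to ⟨s, s⟩ yields ⟨⟨s, s⟩, ⟨s, t⟩⟩.
[every [often [believes probably]]]: ⟨⟨s, s⟩, ⟨s, t⟩⟩ applied to ⟨s, s⟩ yields ⟨s, t⟩.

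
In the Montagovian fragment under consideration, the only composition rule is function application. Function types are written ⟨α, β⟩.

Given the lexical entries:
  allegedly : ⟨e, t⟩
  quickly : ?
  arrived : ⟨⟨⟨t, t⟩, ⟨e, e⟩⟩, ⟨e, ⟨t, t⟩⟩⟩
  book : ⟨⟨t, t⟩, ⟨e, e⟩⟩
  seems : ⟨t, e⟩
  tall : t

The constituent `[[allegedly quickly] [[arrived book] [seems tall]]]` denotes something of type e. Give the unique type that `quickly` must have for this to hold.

⟨⟨e, t⟩, ⟨⟨t, t⟩, e⟩⟩

[[allegedly quickly] [[arrived book] [seems tall]]] must have type e. The sister [[arrived book] [seems tall]] has type ⟨t, t⟩; that is not a function onto e, so [allegedly quickly] must be the functor, of type ⟨⟨t, t⟩, e⟩.
[allegedly quickly] must have type ⟨⟨t, t⟩, e⟩. The sister allegedly has type ⟨e, t⟩; that is not a function onto ⟨⟨t, t⟩, e⟩, so quickly must be the functor, of type ⟨⟨e, t⟩, ⟨⟨t, t⟩, e⟩⟩.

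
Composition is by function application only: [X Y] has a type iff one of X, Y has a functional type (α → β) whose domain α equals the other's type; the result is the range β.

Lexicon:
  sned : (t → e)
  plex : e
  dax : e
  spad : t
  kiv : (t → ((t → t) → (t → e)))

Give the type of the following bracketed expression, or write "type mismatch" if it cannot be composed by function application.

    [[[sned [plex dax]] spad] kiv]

type mismatch

At [plex dax]: neither e nor e can take the other as argument; the node is ill-typed.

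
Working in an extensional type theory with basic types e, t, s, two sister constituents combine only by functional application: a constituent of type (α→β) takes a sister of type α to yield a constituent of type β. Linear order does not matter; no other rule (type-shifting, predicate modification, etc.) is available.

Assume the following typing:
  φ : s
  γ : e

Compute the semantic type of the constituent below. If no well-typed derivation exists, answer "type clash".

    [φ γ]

type clash

[φ γ]: s with e — neither is a function whose domain matches the other; composition fails here.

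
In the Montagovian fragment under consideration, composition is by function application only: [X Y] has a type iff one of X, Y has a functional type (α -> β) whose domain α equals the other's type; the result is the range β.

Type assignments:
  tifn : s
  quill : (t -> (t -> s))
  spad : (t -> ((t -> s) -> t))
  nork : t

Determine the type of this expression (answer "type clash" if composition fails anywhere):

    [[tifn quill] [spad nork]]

type clash

[tifn quill]: s and (t -> (t -> s)) cannot combine by function application — type clash.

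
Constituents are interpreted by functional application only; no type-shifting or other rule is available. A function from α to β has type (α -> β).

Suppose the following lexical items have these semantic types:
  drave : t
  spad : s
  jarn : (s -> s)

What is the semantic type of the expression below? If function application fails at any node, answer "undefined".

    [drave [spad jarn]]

[spad jarn]: functor jarn : (s -> s), argument spad : s; result s.
[drave [spad jarn]]: t with s — neither is a function whose domain matches the other; composition fails here.

undefined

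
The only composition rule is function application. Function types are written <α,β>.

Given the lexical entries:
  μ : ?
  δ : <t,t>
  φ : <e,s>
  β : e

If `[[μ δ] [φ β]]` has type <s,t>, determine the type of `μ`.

<<t,t>,<s,<s,t>>>

At [[μ δ] [φ β]] (required: <s,t>): [φ β] is s, which is not a function with range <s,t>; hence [μ δ] is the functor — type <s,<s,t>>.
At [μ δ] (required: <s,<s,t>>): δ is <t,t>, which is not a function with range <s,<s,t>>; hence μ is the functor — type <<t,t>,<s,<s,t>>>.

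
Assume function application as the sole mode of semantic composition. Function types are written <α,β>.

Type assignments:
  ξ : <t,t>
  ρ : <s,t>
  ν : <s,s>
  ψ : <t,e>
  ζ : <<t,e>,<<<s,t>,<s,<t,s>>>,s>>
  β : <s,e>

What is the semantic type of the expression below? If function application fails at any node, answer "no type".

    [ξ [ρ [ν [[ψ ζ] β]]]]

[ψ ζ] — ζ of type <<t,e>,<<<s,t>,<s,<t,s>>>,s>> combines with ψ of type <t,e>: type <<<s,t>,<s,<t,s>>>,s>.
[[ψ ζ] β]: <<<s,t>,<s,<t,s>>>,s> with <s,e> — neither is a function whose domain matches the other; composition fails here.

no type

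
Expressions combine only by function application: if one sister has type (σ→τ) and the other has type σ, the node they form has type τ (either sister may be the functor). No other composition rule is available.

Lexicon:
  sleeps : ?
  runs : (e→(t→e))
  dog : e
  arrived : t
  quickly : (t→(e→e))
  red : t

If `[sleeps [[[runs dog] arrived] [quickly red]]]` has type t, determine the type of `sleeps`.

At [sleeps [[[runs dog] arrived] [quickly red]]] (required: t): [[[runs dog] arrived] [quickly red]] is e, which is not a function with range t; hence sleeps is the functor — type (e→t).

(e→t)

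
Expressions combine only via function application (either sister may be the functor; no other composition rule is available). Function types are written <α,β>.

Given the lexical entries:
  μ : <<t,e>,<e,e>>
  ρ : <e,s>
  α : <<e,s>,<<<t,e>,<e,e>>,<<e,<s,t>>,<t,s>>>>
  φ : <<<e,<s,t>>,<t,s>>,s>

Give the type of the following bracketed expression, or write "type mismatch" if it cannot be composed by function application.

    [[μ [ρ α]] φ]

s

[ρ α] — α of type <<e,s>,<<<t,e>,<e,e>>,<<e,<s,t>>,<t,s>>>> combines with ρ of type <e,s>: type <<<t,e>,<e,e>>,<<e,<s,t>>,<t,s>>>.
[μ [ρ α]] — [ρ α] of type <<<t,e>,<e,e>>,<<e,<s,t>>,<t,s>>> combines with μ of type <<t,e>,<e,e>>: type <<e,<s,t>>,<t,s>>.
[[μ [ρ α]] φ] — φ of type <<<e,<s,t>>,<t,s>>,s> combines with [μ [ρ α]] of type <<e,<s,t>>,<t,s>>: type s.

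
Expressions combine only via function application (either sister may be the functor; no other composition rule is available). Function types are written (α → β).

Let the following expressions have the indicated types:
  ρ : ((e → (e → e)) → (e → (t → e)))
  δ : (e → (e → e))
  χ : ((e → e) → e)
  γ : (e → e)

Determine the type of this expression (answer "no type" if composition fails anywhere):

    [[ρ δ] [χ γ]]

(t → e)

[ρ δ]: ((e → (e → e)) → (e → (t → e))) applied to (e → (e → e)) yields (e → (t → e)).
[χ γ]: ((e → e) → e) applied to (e → e) yields e.
[[ρ δ] [χ γ]]: (e → (t → e)) applied to e yields (t → e).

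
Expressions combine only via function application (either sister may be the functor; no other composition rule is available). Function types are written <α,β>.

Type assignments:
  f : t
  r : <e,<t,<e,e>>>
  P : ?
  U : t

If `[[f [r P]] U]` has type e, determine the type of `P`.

<<e,<t,<e,e>>>,<t,<t,e>>>

[[f [r P]] U] must have type e. The sister U has type t; that is not a function onto e, so [f [r P]] must be the functor, of type <t,e>.
[f [r P]] must have type <t,e>. The sister f has type t; that is not a function onto <t,e>, so [r P] must be the functor, of type <t,<t,e>>.
[r P] must have type <t,<t,e>>. The sister r has type <e,<t,<e,e>>>; that is not a function onto <t,<t,e>>, so P must be the functor, of type <<e,<t,<e,e>>>,<t,<t,e>>>.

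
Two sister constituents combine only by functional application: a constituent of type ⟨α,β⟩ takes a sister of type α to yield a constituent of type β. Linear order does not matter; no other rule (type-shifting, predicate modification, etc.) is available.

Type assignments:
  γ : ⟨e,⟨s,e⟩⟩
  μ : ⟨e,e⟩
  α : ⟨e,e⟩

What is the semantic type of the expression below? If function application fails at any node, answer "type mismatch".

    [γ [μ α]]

At [μ α]: neither ⟨e,e⟩ nor ⟨e,e⟩ can take the other as argument; the node is ill-typed.

type mismatch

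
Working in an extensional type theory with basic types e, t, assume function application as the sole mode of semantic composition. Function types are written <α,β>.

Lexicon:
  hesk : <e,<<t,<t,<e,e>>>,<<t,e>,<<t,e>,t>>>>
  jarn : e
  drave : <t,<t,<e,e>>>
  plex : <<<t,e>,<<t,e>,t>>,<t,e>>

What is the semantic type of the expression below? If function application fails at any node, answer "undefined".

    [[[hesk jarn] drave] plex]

At [hesk jarn], hesk : <e,<<t,<t,<e,e>>>,<<t,e>,<<t,e>,t>>>> takes jarn : e, giving <<t,<t,<e,e>>>,<<t,e>,<<t,e>,t>>>.
At [[hesk jarn] drave], [hesk jarn] : <<t,<t,<e,e>>>,<<t,e>,<<t,e>,t>>> takes drave : <t,<t,<e,e>>>, giving <<t,e>,<<t,e>,t>>.
At [[[hesk jarn] drave] plex], plex : <<<t,e>,<<t,e>,t>>,<t,e>> takes [[hesk jarn] drave] : <<t,e>,<<t,e>,t>>, giving <t,e>.

<t,e>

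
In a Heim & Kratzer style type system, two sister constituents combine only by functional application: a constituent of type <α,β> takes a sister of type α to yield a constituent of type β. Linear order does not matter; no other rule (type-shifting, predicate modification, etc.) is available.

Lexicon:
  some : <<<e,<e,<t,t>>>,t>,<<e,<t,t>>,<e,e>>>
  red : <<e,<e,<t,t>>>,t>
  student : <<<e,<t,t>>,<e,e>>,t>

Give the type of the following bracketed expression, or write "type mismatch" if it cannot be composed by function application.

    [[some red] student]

t

[some red]: some is <<<e,<e,<t,t>>>,t>,<<e,<t,t>>,<e,e>>>, red is <<e,<e,<t,t>>>,t>; result <<e,<t,t>>,<e,e>>.
[[some red] student]: student is <<<e,<t,t>>,<e,e>>,t>, [some red] is <<e,<t,t>>,<e,e>>; result t.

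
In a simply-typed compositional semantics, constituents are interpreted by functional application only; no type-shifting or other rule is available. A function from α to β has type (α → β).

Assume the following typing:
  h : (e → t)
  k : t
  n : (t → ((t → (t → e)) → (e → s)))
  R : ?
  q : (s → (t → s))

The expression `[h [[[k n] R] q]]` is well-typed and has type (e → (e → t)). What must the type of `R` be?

(((t → (t → e)) → (e → s)) → ((s → (t → s)) → ((e → t) → (e → (e → t)))))

[h [[[k n] R] q]] is required to be (e → (e → t)). h : (e → t) cannot yield (e → (e → t)) as functor, so [[[k n] R] q] : ((e → t) → (e → (e → t))).
[[[k n] R] q] is required to be ((e → t) → (e → (e → t))). q : (s → (t → s)) cannot yield ((e → t) → (e → (e → t))) as functor, so [[k n] R] : ((s → (t → s)) → ((e → t) → (e → (e → t)))).
[[k n] R] is required to be ((s → (t → s)) → ((e → t) → (e → (e → t)))). [k n] : ((t → (t → e)) → (e → s)) cannot yield ((s → (t → s)) → ((e → t) → (e → (e → t)))) as functor, so R : (((t → (t → e)) → (e → s)) → ((s → (t → s)) → ((e → t) → (e → (e → t))))).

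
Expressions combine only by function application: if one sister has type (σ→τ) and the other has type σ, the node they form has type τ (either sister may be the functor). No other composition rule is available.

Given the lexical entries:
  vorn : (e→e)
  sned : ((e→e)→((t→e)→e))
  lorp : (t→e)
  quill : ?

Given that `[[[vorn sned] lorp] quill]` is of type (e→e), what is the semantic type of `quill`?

For [[[vorn sned] lorp] quill] to have type (e→e) with [[vorn sned] lorp] of type e, quill must be the function: quill : (e→(e→e)).

(e→(e→e))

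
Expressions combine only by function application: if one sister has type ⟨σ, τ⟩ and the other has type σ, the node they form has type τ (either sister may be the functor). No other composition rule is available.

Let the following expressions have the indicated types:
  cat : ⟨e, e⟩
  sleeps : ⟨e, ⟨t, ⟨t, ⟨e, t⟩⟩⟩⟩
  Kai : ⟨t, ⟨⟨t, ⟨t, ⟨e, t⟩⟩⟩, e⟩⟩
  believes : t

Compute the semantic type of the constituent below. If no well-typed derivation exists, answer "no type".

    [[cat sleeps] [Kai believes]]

no type

[cat sleeps]: ⟨e, e⟩ and ⟨e, ⟨t, ⟨t, ⟨e, t⟩⟩⟩⟩ cannot combine by function application — type clash.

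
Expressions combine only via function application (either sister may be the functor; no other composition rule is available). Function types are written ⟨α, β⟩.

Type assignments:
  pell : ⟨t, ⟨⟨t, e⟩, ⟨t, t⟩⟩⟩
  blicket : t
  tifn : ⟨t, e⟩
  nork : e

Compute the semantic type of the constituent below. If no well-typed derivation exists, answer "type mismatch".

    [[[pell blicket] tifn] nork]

type mismatch

[pell blicket]: pell is ⟨t, ⟨⟨t, e⟩, ⟨t, t⟩⟩⟩, blicket is t; result ⟨⟨t, e⟩, ⟨t, t⟩⟩.
[[pell blicket] tifn]: [pell blicket] is ⟨⟨t, e⟩, ⟨t, t⟩⟩, tifn is ⟨t, e⟩; result ⟨t, t⟩.
[[[pell blicket] tifn] nork]: ⟨t, t⟩ with e — neither is a function whose domain matches the other; composition fails here.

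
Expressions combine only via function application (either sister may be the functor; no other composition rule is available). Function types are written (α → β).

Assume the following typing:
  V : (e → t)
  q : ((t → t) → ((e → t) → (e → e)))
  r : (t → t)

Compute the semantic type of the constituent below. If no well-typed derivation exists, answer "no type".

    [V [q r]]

(e → e)

At [q r], q : ((t → t) → ((e → t) → (e → e))) takes r : (t → t), giving ((e → t) → (e → e)).
At [V [q r]], [q r] : ((e → t) → (e → e)) takes V : (e → t), giving (e → e).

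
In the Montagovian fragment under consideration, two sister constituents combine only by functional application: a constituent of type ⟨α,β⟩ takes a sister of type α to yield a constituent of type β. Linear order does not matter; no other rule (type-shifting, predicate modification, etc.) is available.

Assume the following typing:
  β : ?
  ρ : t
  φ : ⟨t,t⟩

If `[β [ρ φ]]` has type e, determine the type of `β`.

[β [ρ φ]] is required to be e. [ρ φ] : t cannot yield e as functor, so β : ⟨t,e⟩.

⟨t,e⟩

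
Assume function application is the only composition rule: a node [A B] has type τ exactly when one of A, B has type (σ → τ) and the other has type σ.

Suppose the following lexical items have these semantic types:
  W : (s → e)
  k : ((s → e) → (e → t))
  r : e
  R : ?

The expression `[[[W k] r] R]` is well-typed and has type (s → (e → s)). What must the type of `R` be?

(t → (s → (e → s)))

At [[[W k] r] R] (required: (s → (e → s))): [[W k] r] is t, which is not a function with range (s → (e → s)); hence R is the functor — type (t → (s → (e → s))).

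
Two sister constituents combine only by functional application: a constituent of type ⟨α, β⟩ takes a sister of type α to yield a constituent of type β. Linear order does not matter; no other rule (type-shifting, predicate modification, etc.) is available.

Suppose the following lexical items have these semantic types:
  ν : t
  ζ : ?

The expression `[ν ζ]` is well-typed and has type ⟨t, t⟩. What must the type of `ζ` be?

At [ν ζ] (required: ⟨t, t⟩): ν is t, which is not a function with range ⟨t, t⟩; hence ζ is the functor — type ⟨t, ⟨t, t⟩⟩.

⟨t, ⟨t, t⟩⟩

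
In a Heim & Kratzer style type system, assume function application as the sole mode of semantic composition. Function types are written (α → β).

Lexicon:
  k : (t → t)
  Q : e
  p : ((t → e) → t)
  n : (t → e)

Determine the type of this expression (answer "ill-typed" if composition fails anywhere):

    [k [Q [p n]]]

[p n] — p of type ((t → e) → t) combines with n of type (t → e): type t.
[Q [p n]]: e with t — neither is a function whose domain matches the other; composition fails here.

ill-typed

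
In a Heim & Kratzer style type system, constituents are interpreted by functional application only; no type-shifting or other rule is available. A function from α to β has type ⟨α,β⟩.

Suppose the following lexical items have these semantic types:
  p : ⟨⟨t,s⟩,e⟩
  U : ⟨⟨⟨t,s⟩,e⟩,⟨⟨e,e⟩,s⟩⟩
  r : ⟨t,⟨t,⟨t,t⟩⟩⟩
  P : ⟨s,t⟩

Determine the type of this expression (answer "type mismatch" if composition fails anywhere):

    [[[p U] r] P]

At [p U], U : ⟨⟨⟨t,s⟩,e⟩,⟨⟨e,e⟩,s⟩⟩ takes p : ⟨⟨t,s⟩,e⟩, giving ⟨⟨e,e⟩,s⟩.
[[p U] r]: ⟨⟨e,e⟩,s⟩ with ⟨t,⟨t,⟨t,t⟩⟩⟩ — neither is a function whose domain matches the other; composition fails here.

type mismatch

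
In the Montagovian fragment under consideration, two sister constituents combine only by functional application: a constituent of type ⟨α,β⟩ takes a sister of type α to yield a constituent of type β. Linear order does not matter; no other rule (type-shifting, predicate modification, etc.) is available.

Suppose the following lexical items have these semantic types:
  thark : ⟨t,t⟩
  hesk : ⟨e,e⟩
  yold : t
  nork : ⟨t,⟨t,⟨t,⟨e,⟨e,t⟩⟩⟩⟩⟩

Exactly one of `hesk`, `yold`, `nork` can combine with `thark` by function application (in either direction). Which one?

hesk : ⟨e,e⟩ — thark needs t; hesk needs e; neither fits.
yold — combines: thark : ⟨t,t⟩ takes yold : t as argument, giving t.
nork : ⟨t,⟨t,⟨t,⟨e,⟨e,t⟩⟩⟩⟩⟩ — thark needs t; nork needs t; neither fits.

yold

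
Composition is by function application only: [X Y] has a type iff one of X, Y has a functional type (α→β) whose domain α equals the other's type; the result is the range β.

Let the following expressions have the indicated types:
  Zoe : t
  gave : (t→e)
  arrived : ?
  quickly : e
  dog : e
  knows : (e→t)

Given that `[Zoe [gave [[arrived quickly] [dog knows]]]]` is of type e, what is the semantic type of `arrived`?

[Zoe [gave [[arrived quickly] [dog knows]]]] must have type e. The sister Zoe has type t; that is not a function onto e, so [gave [[arrived quickly] [dog knows]]] must be the functor, of type (t→e).
[gave [[arrived quickly] [dog knows]]] must have type (t→e). The sister gave has type (t→e); that is not a function onto (t→e), so [[arrived quickly] [dog knows]] must be the functor, of type ((t→e)→(t→e)).
[[arrived quickly] [dog knows]] must have type ((t→e)→(t→e)). The sister [dog knows] has type t; that is not a function onto ((t→e)→(t→e)), so [arrived quickly] must be the functor, of type (t→((t→e)→(t→e))).
[arrived quickly] must have type (t→((t→e)→(t→e))). The sister quickly has type e; that is not a function onto (t→((t→e)→(t→e))), so arrived must be the functor, of type (e→(t→((t→e)→(t→e)))).

(e→(t→((t→e)→(t→e))))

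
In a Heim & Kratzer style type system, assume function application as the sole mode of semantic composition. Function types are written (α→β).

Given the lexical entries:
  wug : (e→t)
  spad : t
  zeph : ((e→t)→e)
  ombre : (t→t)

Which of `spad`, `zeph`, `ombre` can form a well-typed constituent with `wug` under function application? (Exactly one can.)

spad : t — neither side's domain matches the other.
zeph — combines: zeph : ((e→t)→e) takes wug : (e→t) as argument, giving e.
ombre : (t→t) — neither side's domain matches the other.

zeph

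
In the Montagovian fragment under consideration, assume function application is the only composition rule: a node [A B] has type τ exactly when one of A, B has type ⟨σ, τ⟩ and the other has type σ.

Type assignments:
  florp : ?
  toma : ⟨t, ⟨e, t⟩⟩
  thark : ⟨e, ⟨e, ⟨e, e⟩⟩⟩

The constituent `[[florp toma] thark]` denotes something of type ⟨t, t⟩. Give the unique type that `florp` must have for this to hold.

[[florp toma] thark] is required to be ⟨t, t⟩. thark : ⟨e, ⟨e, ⟨e, e⟩⟩⟩ cannot yield ⟨t, t⟩ as functor, so [florp toma] : ⟨⟨e, ⟨e, ⟨e, e⟩⟩⟩, ⟨t, t⟩⟩.
[florp toma] is required to be ⟨⟨e, ⟨e, ⟨e, e⟩⟩⟩, ⟨t, t⟩⟩. toma : ⟨t, ⟨e, t⟩⟩ cannot yield ⟨⟨e, ⟨e, ⟨e, e⟩⟩⟩, ⟨t, t⟩⟩ as functor, so florp : ⟨⟨t, ⟨e, t⟩⟩, ⟨⟨e, ⟨e, ⟨e, e⟩⟩⟩, ⟨t, t⟩⟩⟩.

⟨⟨t, ⟨e, t⟩⟩, ⟨⟨e, ⟨e, ⟨e, e⟩⟩⟩, ⟨t, t⟩⟩⟩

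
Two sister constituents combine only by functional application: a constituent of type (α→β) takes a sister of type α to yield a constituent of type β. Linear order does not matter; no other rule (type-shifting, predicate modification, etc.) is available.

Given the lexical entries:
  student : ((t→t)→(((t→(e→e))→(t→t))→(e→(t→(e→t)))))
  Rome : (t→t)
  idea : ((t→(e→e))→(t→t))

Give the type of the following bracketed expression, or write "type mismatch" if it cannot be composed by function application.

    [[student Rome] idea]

(e→(t→(e→t)))

At [student Rome], student : ((t→t)→(((t→(e→e))→(t→t))→(e→(t→(e→t))))) takes Rome : (t→t), giving (((t→(e→e))→(t→t))→(e→(t→(e→t)))).
At [[student Rome] idea], [student Rome] : (((t→(e→e))→(t→t))→(e→(t→(e→t)))) takes idea : ((t→(e→e))→(t→t)), giving (e→(t→(e→t))).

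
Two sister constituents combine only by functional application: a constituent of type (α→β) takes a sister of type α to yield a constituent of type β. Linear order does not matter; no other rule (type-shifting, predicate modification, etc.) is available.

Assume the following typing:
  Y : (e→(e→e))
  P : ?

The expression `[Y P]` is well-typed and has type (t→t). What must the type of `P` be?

[Y P] must have type (t→t). The sister Y has type (e→(e→e)); that is not a function onto (t→t), so P must be the functor, of type ((e→(e→e))→(t→t)).

((e→(e→e))→(t→t))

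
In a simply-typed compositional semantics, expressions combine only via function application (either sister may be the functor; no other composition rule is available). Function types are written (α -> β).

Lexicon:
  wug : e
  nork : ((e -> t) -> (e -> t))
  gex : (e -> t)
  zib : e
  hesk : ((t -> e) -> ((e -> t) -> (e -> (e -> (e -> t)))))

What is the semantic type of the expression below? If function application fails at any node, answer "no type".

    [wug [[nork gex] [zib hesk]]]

[nork gex] — nork of type ((e -> t) -> (e -> t)) combines with gex of type (e -> t): type (e -> t).
[zib hesk]: e and ((t -> e) -> ((e -> t) -> (e -> (e -> (e -> t))))) cannot combine by function application — type clash.

no type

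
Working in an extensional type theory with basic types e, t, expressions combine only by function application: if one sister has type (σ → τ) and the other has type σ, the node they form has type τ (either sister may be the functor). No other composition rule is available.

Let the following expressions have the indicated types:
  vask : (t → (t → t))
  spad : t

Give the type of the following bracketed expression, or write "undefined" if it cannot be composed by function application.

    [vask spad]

[vask spad]: functor vask : (t → (t → t)), argument spad : t; result (t → t).

(t → t)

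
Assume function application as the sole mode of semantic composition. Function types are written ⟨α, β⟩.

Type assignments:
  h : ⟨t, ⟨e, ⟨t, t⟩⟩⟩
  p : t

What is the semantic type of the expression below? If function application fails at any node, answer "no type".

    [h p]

At [h p], h : ⟨t, ⟨e, ⟨t, t⟩⟩⟩ takes p : t, giving ⟨e, ⟨t, t⟩⟩.

⟨e, ⟨t, t⟩⟩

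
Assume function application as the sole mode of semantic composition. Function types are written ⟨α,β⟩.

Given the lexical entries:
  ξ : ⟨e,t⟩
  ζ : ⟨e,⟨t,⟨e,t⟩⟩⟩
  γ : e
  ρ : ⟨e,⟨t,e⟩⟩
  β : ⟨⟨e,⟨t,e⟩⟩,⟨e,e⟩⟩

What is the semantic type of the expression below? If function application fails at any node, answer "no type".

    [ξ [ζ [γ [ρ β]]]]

no type

[ρ β]: β is ⟨⟨e,⟨t,e⟩⟩,⟨e,e⟩⟩, ρ is ⟨e,⟨t,e⟩⟩; result ⟨e,e⟩.
[γ [ρ β]]: [ρ β] is ⟨e,e⟩, γ is e; result e.
[ζ [γ [ρ β]]]: ζ is ⟨e,⟨t,⟨e,t⟩⟩⟩, [γ [ρ β]] is e; result ⟨t,⟨e,t⟩⟩.
At [ξ [ζ [γ [ρ β]]]]: neither ⟨e,t⟩ nor ⟨t,⟨e,t⟩⟩ can take the other as argument; the node is ill-typed.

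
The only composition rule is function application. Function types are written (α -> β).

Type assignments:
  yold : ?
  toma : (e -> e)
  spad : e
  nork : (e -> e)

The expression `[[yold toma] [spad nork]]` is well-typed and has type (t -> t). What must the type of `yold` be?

[[yold toma] [spad nork]] is required to be (t -> t). [spad nork] : e cannot yield (t -> t) as functor, so [yold toma] : (e -> (t -> t)).
[yold toma] is required to be (e -> (t -> t)). toma : (e -> e) cannot yield (e -> (t -> t)) as functor, so yold : ((e -> e) -> (e -> (t -> t))).

((e -> e) -> (e -> (t -> t)))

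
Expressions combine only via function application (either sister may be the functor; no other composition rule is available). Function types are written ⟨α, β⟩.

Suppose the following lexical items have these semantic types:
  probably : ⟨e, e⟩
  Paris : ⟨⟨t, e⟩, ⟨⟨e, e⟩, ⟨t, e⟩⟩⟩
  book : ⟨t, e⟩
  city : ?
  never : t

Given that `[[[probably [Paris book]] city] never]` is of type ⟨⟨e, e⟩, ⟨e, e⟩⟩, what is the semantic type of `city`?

⟨⟨t, e⟩, ⟨t, ⟨⟨e, e⟩, ⟨e, e⟩⟩⟩⟩

At [[[probably [Paris book]] city] never] (required: ⟨⟨e, e⟩, ⟨e, e⟩⟩): never is t, which is not a function with range ⟨⟨e, e⟩, ⟨e, e⟩⟩; hence [[probably [Paris book]] city] is the functor — type ⟨t, ⟨⟨e, e⟩, ⟨e, e⟩⟩⟩.
At [[probably [Paris book]] city] (required: ⟨t, ⟨⟨e, e⟩, ⟨e, e⟩⟩⟩): [probably [Paris book]] is ⟨t, e⟩, which is not a function with range ⟨t, ⟨⟨e, e⟩, ⟨e, e⟩⟩⟩; hence city is the functor — type ⟨⟨t, e⟩, ⟨t, ⟨⟨e, e⟩, ⟨e, e⟩⟩⟩⟩.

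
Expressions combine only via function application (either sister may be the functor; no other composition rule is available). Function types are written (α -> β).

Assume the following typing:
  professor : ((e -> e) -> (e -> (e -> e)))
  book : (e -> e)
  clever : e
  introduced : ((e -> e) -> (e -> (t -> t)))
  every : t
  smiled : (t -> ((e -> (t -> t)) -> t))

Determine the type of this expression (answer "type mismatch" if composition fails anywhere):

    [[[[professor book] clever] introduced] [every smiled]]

t

[professor book]: professor is ((e -> e) -> (e -> (e -> e))), book is (e -> e); result (e -> (e -> e)).
[[professor book] clever]: [professor book] is (e -> (e -> e)), clever is e; result (e -> e).
[[[professor book] clever] introduced]: introduced is ((e -> e) -> (e -> (t -> t))), [[professor book] clever] is (e -> e); result (e -> (t -> t)).
[every smiled]: smiled is (t -> ((e -> (t -> t)) -> t)), every is t; result ((e -> (t -> t)) -> t).
[[[[professor book] clever] introduced] [every smiled]]: [every smiled] is ((e -> (t -> t)) -> t), [[[professor book] clever] introduced] is (e -> (t -> t)); result t.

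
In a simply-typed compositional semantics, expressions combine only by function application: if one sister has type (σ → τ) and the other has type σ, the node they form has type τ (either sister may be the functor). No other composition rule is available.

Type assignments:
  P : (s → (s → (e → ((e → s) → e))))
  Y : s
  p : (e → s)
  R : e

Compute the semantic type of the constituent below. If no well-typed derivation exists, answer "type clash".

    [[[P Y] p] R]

type clash

At [P Y], P : (s → (s → (e → ((e → s) → e)))) takes Y : s, giving (s → (e → ((e → s) → e))).
[[P Y] p]: (s → (e → ((e → s) → e))) and (e → s) cannot combine by function application — type clash.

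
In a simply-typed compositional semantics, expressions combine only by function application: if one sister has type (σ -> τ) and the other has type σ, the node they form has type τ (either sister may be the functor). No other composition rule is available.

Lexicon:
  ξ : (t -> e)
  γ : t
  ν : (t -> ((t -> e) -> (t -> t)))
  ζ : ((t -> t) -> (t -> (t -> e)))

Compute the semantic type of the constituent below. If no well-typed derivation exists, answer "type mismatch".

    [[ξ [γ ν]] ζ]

[γ ν]: functor ν : (t -> ((t -> e) -> (t -> t))), argument γ : t; result ((t -> e) -> (t -> t)).
[ξ [γ ν]]: functor [γ ν] : ((t -> e) -> (t -> t)), argument ξ : (t -> e); result (t -> t).
[[ξ [γ ν]] ζ]: functor ζ : ((t -> t) -> (t -> (t -> e))), argument [ξ [γ ν]] : (t -> t); result (t -> (t -> e)).

(t -> (t -> e))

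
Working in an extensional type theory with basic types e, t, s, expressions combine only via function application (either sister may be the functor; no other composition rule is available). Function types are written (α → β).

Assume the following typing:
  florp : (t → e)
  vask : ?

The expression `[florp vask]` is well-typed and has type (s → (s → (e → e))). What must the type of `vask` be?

[florp vask] is required to be (s → (s → (e → e))). florp : (t → e) cannot yield (s → (s → (e → e))) as functor, so vask : ((t → e) → (s → (s → (e → e)))).

((t → e) → (s → (s → (e → e))))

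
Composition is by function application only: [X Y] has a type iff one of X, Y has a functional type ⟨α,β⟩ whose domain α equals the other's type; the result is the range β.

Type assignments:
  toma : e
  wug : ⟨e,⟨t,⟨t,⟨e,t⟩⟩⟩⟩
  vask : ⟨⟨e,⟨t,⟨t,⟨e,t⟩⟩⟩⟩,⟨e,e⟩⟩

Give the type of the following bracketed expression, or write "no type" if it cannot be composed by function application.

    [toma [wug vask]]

e

[wug vask]: vask is ⟨⟨e,⟨t,⟨t,⟨e,t⟩⟩⟩⟩,⟨e,e⟩⟩, wug is ⟨e,⟨t,⟨t,⟨e,t⟩⟩⟩⟩; result ⟨e,e⟩.
[toma [wug vask]]: [wug vask] is ⟨e,e⟩, toma is e; result e.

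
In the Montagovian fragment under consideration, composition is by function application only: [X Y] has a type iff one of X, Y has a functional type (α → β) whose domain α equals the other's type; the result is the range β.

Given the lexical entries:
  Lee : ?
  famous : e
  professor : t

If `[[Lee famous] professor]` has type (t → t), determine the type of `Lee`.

(e → (t → (t → t)))

At [[Lee famous] professor] (required: (t → t)): professor is t, which is not a function with range (t → t); hence [Lee famous] is the functor — type (t → (t → t)).
At [Lee famous] (required: (t → (t → t))): famous is e, which is not a function with range (t → (t → t)); hence Lee is the functor — type (e → (t → (t → t))).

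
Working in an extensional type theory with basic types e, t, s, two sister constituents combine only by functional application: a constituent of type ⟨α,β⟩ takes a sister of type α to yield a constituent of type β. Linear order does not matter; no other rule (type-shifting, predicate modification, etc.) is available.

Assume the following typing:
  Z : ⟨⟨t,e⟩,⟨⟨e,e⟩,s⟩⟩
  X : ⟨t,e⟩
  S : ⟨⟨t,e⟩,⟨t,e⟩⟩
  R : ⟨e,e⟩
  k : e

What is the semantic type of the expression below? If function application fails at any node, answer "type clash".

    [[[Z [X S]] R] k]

type clash

[X S]: ⟨⟨t,e⟩,⟨t,e⟩⟩ applied to ⟨t,e⟩ yields ⟨t,e⟩.
[Z [X S]]: ⟨⟨t,e⟩,⟨⟨e,e⟩,s⟩⟩ applied to ⟨t,e⟩ yields ⟨⟨e,e⟩,s⟩.
[[Z [X S]] R]: ⟨⟨e,e⟩,s⟩ applied to ⟨e,e⟩ yields s.
[[[Z [X S]] R] k]: s and e cannot combine by function application — type clash.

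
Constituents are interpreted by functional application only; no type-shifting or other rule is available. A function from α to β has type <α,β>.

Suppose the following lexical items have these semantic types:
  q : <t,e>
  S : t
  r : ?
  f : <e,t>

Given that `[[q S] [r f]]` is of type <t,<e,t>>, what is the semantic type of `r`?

For [[q S] [r f]] to have type <t,<e,t>> with [q S] of type e, [r f] must be the function: [r f] : <e,<t,<e,t>>>.
For [r f] to have type <e,<t,<e,t>>> with f of type <e,t>, r must be the function: r : <<e,t>,<e,<t,<e,t>>>>.

<<e,t>,<e,<t,<e,t>>>>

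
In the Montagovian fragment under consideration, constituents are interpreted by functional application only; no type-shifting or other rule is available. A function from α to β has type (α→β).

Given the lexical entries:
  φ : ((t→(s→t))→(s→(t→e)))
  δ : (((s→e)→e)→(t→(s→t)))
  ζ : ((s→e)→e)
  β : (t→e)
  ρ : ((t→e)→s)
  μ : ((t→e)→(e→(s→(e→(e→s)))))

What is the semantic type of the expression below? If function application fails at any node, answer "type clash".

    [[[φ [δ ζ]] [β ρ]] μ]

(e→(s→(e→(e→s))))

[δ ζ]: functor δ : (((s→e)→e)→(t→(s→t))), argument ζ : ((s→e)→e); result (t→(s→t)).
[φ [δ ζ]]: functor φ : ((t→(s→t))→(s→(t→e))), argument [δ ζ] : (t→(s→t)); result (s→(t→e)).
[β ρ]: functor ρ : ((t→e)→s), argument β : (t→e); result s.
[[φ [δ ζ]] [β ρ]]: functor [φ [δ ζ]] : (s→(t→e)), argument [β ρ] : s; result (t→e).
[[[φ [δ ζ]] [β ρ]] μ]: functor μ : ((t→e)→(e→(s→(e→(e→s))))), argument [[φ [δ ζ]] [β ρ]] : (t→e); result (e→(s→(e→(e→s)))).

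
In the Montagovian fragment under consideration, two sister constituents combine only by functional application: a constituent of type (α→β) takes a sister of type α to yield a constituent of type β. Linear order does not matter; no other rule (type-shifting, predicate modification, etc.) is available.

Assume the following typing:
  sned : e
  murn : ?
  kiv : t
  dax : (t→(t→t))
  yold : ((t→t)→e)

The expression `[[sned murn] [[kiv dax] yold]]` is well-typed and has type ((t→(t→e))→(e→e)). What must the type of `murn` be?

[[sned murn] [[kiv dax] yold]] must have type ((t→(t→e))→(e→e)). The sister [[kiv dax] yold] has type e; that is not a function onto ((t→(t→e))→(e→e)), so [sned murn] must be the functor, of type (e→((t→(t→e))→(e→e))).
[sned murn] must have type (e→((t→(t→e))→(e→e))). The sister sned has type e; that is not a function onto (e→((t→(t→e))→(e→e))), so murn must be the functor, of type (e→(e→((t→(t→e))→(e→e)))).

(e→(e→((t→(t→e))→(e→e))))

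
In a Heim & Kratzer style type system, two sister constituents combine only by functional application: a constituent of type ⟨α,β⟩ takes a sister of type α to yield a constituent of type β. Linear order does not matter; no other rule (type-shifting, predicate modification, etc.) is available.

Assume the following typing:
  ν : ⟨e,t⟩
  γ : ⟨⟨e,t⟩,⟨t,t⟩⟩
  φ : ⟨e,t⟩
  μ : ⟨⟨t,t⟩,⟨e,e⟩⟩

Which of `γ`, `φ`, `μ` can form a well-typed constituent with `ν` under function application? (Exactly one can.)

γ — combines: γ : ⟨⟨e,t⟩,⟨t,t⟩⟩ takes ν : ⟨e,t⟩ as argument, giving ⟨t,t⟩.
φ : ⟨e,t⟩ — does not combine with ν.
μ : ⟨⟨t,t⟩,⟨e,e⟩⟩ — does not combine with ν.

γ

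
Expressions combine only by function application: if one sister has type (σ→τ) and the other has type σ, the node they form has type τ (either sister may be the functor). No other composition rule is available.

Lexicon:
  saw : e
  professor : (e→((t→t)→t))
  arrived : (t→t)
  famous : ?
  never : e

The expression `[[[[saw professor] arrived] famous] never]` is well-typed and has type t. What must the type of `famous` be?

(t→(e→t))

For [[[[saw professor] arrived] famous] never] to have type t with never of type e, [[[saw professor] arrived] famous] must be the function: [[[saw professor] arrived] famous] : (e→t).
For [[[saw professor] arrived] famous] to have type (e→t) with [[saw professor] arrived] of type t, famous must be the function: famous : (t→(e→t)).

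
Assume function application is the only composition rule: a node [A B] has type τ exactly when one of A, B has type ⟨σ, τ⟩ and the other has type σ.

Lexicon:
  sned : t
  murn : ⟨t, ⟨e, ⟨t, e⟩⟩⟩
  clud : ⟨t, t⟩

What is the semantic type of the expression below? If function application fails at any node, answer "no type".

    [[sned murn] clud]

no type

[sned murn]: ⟨t, ⟨e, ⟨t, e⟩⟩⟩ applied to t yields ⟨e, ⟨t, e⟩⟩.
At [[sned murn] clud]: neither ⟨e, ⟨t, e⟩⟩ nor ⟨t, t⟩ can take the other as argument; the node is ill-typed.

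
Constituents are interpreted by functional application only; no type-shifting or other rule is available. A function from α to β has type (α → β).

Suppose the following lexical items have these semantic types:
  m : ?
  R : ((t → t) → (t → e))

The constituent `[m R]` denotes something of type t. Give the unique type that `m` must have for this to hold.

For [m R] to have type t with R of type ((t → t) → (t → e)), m must be the function: m : (((t → t) → (t → e)) → t).

(((t → t) → (t → e)) → t)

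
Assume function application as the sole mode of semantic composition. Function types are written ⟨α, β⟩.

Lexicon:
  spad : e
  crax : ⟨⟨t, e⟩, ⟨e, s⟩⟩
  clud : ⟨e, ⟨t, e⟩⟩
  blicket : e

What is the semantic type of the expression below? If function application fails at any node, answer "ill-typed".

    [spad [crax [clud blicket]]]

[clud blicket] — clud of type ⟨e, ⟨t, e⟩⟩ combines with blicket of type e: type ⟨t, e⟩.
[crax [clud blicket]] — crax of type ⟨⟨t, e⟩, ⟨e, s⟩⟩ combines with [clud blicket] of type ⟨t, e⟩: type ⟨e, s⟩.
[spad [crax [clud blicket]]] — [crax [clud blicket]] of type ⟨e, s⟩ combines with spad of type e: type s.

s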